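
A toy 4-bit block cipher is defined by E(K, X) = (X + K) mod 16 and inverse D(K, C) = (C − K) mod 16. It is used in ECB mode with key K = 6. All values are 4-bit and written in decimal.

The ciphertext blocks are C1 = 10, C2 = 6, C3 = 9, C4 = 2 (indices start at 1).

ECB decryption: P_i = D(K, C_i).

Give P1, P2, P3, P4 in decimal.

P1: D(K, 10) = 4.
P2: D(K, 6) = 0.
P3: D(K, 9) = 3.
P4: D(K, 2) = 12.

P1 = 4, P2 = 0, P3 = 3, P4 = 12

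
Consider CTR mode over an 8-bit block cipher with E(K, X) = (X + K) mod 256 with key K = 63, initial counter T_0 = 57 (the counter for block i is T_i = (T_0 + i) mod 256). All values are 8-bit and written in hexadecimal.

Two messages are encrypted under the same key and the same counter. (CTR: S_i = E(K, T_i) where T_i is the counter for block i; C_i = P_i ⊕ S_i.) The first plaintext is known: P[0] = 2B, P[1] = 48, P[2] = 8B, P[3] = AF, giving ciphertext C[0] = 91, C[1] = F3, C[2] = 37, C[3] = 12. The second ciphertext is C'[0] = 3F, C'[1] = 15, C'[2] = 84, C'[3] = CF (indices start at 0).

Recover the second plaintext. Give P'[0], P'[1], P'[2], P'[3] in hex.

In CTR with a reused counter, both messages share the same keystream S_i, so C_i ⊕ C'_i = P_i ⊕ P'_i and thus P'_i = P_i ⊕ C_i ⊕ C'_i.
P'[0]: 2B ⊕ 91 ⊕ 3F = 85.
P'[1]: 48 ⊕ F3 ⊕ 15 = AE.
P'[2]: 8B ⊕ 37 ⊕ 84 = 38.
P'[3]: AF ⊕ 12 ⊕ CF = 72.

P'[0] = 85, P'[1] = AE, P'[2] = 38, P'[3] = 72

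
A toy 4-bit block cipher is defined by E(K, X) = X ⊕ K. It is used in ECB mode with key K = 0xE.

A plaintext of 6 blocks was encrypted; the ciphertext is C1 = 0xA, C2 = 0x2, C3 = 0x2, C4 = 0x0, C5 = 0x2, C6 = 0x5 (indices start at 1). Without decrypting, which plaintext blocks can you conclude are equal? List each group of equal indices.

ECB encrypts each block independently with the same key, so equal ciphertext blocks imply equal plaintext blocks.
C2 = C3 = C5 = 0x2, so P2 = P3 = P5.

P2 = P3 = P5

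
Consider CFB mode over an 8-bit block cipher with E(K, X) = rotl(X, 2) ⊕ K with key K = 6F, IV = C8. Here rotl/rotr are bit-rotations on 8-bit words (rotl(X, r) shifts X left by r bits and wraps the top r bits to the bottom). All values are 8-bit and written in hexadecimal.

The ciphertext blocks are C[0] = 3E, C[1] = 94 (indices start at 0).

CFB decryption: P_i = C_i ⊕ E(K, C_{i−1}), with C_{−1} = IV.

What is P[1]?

P[1]: E(K, 3E) = 97; 94 ⊕ 97 = 03.

P[1] = 03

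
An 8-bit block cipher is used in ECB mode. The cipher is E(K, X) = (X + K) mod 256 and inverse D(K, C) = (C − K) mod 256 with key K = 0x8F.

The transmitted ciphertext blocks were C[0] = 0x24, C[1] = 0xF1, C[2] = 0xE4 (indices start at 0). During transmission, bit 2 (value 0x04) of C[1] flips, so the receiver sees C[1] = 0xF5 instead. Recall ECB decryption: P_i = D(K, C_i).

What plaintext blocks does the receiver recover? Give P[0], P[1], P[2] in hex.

Only C[1] changed, to 0xF5. In ECB, a change in C_i affects only P_i. Decrypting the received ciphertext:
P[0]: D(K, 0x24) = 0x95.
P[1]: D(K, 0xF5) = 0x66.
P[2]: D(K, 0xE4) = 0x55.
Blocks that differ from the original plaintext: P[1].

P[0] = 0x95, P[1] = 0x66, P[2] = 0x55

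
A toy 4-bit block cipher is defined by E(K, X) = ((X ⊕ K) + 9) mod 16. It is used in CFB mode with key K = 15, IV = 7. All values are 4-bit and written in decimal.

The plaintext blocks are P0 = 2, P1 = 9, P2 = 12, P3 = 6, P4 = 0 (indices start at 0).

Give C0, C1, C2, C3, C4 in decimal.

CFB encryption: C_i = P_i ⊕ E(K, C_{i−1}), with C_{−1} = IV.
C0: E(K, 7) = 1; 2 ⊕ 1 = 3.
C1: E(K, 3) = 5; 9 ⊕ 5 = 12.
C2: E(K, 12) = 12; 12 ⊕ 12 = 0.
C3: E(K, 0) = 8; 6 ⊕ 8 = 14.
C4: E(K, 14) = 10; 0 ⊕ 10 = 10.

C0 = 3, C1 = 12, C2 = 0, C3 = 14, C4 = 10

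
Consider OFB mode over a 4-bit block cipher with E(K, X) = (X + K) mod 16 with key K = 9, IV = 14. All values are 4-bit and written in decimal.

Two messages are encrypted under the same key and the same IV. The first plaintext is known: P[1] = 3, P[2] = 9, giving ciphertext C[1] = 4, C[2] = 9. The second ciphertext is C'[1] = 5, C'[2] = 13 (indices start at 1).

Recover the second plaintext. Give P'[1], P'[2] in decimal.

In OFB with a reused IV, both messages share the same keystream S_i, so C_i ⊕ C'_i = P_i ⊕ P'_i and thus P'_i = P_i ⊕ C_i ⊕ C'_i.
P'[1]: 3 ⊕ 4 ⊕ 5 = 2.
P'[2]: 9 ⊕ 9 ⊕ 13 = 13.

P'[1] = 2, P'[2] = 13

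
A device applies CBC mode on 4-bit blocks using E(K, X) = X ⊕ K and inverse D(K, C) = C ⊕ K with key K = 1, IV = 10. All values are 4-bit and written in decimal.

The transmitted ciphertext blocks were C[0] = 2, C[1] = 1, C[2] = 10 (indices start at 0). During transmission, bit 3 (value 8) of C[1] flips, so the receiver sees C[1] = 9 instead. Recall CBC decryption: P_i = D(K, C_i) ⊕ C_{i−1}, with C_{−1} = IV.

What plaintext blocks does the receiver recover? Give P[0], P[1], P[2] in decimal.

Only C[1] changed, to 9. In CBC, a change in C_i garbles P_i and flips the same bit in P_{i+1}. Decrypting the received ciphertext:
P[0]: D(K, 2) = 3; 3 ⊕ 10 = 9.
P[1]: D(K, 9) = 8; 8 ⊕ 2 = 10.
P[2]: D(K, 10) = 11; 11 ⊕ 9 = 2.
Blocks that differ from the original plaintext: P[1], P[2].

P[0] = 9, P[1] = 10, P[2] = 2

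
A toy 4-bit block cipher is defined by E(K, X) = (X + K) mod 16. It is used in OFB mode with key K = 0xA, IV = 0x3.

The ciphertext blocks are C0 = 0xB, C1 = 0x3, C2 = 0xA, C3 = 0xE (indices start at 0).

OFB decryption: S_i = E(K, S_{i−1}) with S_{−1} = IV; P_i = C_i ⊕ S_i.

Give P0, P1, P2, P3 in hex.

P0 = 0x6, P1 = 0x4, P2 = 0xB, P3 = 0x5

P0: S = E(K, 0x3) = 0xD; 0xB ⊕ 0xD = 0x6.
P1: S = E(K, 0xD) = 0x7; 0x3 ⊕ 0x7 = 0x4.
P2: S = E(K, 0x7) = 0x1; 0xA ⊕ 0x1 = 0xB.
P3: S = E(K, 0x1) = 0xB; 0xE ⊕ 0xB = 0x5.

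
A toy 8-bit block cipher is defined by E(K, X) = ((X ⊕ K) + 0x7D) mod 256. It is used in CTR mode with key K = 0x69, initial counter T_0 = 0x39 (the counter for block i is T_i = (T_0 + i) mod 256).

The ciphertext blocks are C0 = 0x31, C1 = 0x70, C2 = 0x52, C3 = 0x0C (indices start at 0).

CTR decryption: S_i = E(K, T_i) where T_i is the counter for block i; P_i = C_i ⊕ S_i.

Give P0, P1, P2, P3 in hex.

P0 = 0xFC, P1 = 0xA0, P2 = 0x9D, P3 = 0xDE

P0: T = 0x39, S = E(K, T) = 0xCD; 0x31 ⊕ 0xCD = 0xFC.
P1: T = 0x3A, S = E(K, T) = 0xD0; 0x70 ⊕ 0xD0 = 0xA0.
P2: T = 0x3B, S = E(K, T) = 0xCF; 0x52 ⊕ 0xCF = 0x9D.
P3: T = 0x3C, S = E(K, T) = 0xD2; 0x0C ⊕ 0xD2 = 0xDE.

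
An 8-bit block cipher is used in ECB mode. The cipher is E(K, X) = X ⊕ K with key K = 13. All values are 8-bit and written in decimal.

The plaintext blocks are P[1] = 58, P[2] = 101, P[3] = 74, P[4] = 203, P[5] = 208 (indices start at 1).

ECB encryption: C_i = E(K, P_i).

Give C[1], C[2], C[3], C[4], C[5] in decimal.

C[1]: E(K, 58) = 55.
C[2]: E(K, 101) = 104.
C[3]: E(K, 74) = 71.
C[4]: E(K, 203) = 198.
C[5]: E(K, 208) = 221.

C[1] = 55, C[2] = 104, C[3] = 71, C[4] = 198, C[5] = 221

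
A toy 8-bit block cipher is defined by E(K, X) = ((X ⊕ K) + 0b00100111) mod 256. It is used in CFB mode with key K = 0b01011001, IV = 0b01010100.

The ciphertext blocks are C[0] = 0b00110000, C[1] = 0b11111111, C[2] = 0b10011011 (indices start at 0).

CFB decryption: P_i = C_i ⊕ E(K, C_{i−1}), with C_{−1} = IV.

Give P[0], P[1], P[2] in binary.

P[0] = 0b00000100, P[1] = 0b01101111, P[2] = 0b01010110

P[0]: E(K, 0b01010100) = 0b00110100; 0b00110000 ⊕ 0b00110100 = 0b00000100.
P[1]: E(K, 0b00110000) = 0b10010000; 0b11111111 ⊕ 0b10010000 = 0b01101111.
P[2]: E(K, 0b11111111) = 0b11001101; 0b10011011 ⊕ 0b11001101 = 0b01010110.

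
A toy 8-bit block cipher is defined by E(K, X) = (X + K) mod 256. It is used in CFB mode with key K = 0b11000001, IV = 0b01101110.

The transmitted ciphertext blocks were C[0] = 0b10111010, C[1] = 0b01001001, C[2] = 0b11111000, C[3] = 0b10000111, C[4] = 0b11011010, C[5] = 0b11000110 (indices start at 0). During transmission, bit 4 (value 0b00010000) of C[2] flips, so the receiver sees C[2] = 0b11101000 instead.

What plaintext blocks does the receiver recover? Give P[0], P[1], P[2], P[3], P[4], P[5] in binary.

P[0] = 0b10010101, P[1] = 0b00110010, P[2] = 0b11100010, P[3] = 0b00101110, P[4] = 0b10010010, P[5] = 0b01011101

CFB decryption: P_i = C_i ⊕ E(K, C_{i−1}), with C_{−1} = IV.
Only C[2] changed, to 0b11101000. In CFB, a change in C_i flips the same bit in P_i and garbles P_{i+1}. Decrypting the received ciphertext:
P[0]: E(K, 0b01101110) = 0b00101111; 0b10111010 ⊕ 0b00101111 = 0b10010101.
P[1]: E(K, 0b10111010) = 0b01111011; 0b01001001 ⊕ 0b01111011 = 0b00110010.
P[2]: E(K, 0b01001001) = 0b00001010; 0b11101000 ⊕ 0b00001010 = 0b11100010.
P[3]: E(K, 0b11101000) = 0b10101001; 0b10000111 ⊕ 0b10101001 = 0b00101110.
P[4]: E(K, 0b10000111) = 0b01001000; 0b11011010 ⊕ 0b01001000 = 0b10010010.
P[5]: E(K, 0b11011010) = 0b10011011; 0b11000110 ⊕ 0b10011011 = 0b01011101.
Blocks that differ from the original plaintext: P[2], P[3].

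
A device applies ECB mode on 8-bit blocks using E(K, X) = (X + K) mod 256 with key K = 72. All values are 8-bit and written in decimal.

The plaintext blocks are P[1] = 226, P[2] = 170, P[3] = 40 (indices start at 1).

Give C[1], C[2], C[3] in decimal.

C[1] = 42, C[2] = 242, C[3] = 112

ECB encryption: C_i = E(K, P_i).
C[1]: E(K, 226) = 42.
C[2]: E(K, 170) = 242.
C[3]: E(K, 40) = 112.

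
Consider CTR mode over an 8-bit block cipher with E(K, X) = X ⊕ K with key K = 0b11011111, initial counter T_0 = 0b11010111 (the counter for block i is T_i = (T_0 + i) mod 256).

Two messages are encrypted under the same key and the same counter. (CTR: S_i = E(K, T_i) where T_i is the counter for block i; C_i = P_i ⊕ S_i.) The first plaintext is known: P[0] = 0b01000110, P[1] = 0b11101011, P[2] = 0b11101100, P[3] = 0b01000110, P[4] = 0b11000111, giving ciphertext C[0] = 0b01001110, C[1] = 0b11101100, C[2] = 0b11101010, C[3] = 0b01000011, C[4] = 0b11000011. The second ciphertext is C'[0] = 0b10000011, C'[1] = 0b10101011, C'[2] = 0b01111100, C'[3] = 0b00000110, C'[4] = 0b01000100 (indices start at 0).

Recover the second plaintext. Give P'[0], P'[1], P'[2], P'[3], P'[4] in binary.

In CTR with a reused counter, both messages share the same keystream S_i, so C_i ⊕ C'_i = P_i ⊕ P'_i and thus P'_i = P_i ⊕ C_i ⊕ C'_i.
P'[0]: 0b01000110 ⊕ 0b01001110 ⊕ 0b10000011 = 0b10001011.
P'[1]: 0b11101011 ⊕ 0b11101100 ⊕ 0b10101011 = 0b10101100.
P'[2]: 0b11101100 ⊕ 0b11101010 ⊕ 0b01111100 = 0b01111010.
P'[3]: 0b01000110 ⊕ 0b01000011 ⊕ 0b00000110 = 0b00000011.
P'[4]: 0b11000111 ⊕ 0b11000011 ⊕ 0b01000100 = 0b01000000.

P'[0] = 0b10001011, P'[1] = 0b10101100, P'[2] = 0b01111010, P'[3] = 0b00000011, P'[4] = 0b01000000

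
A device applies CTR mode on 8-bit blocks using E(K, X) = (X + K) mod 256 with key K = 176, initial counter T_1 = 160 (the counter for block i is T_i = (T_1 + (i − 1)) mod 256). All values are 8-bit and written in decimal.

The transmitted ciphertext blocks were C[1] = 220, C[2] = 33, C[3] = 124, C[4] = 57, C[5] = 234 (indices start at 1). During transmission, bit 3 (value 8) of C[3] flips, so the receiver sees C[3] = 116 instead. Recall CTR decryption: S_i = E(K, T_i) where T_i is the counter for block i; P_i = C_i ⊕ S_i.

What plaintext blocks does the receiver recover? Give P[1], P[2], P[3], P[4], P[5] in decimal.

Only C[3] changed, to 116. In CTR, a change in C_i flips the same bit in P_i only; the keystream is unaffected. Decrypting the received ciphertext:
P[1]: T = 160, S = E(K, T) = 80; 220 ⊕ 80 = 140.
P[2]: T = 161, S = E(K, T) = 81; 33 ⊕ 81 = 112.
P[3]: T = 162, S = E(K, T) = 82; 116 ⊕ 82 = 38.
P[4]: T = 163, S = E(K, T) = 83; 57 ⊕ 83 = 106.
P[5]: T = 164, S = E(K, T) = 84; 234 ⊕ 84 = 190.
Blocks that differ from the original plaintext: P[3].

P[1] = 140, P[2] = 112, P[3] = 38, P[4] = 106, P[5] = 190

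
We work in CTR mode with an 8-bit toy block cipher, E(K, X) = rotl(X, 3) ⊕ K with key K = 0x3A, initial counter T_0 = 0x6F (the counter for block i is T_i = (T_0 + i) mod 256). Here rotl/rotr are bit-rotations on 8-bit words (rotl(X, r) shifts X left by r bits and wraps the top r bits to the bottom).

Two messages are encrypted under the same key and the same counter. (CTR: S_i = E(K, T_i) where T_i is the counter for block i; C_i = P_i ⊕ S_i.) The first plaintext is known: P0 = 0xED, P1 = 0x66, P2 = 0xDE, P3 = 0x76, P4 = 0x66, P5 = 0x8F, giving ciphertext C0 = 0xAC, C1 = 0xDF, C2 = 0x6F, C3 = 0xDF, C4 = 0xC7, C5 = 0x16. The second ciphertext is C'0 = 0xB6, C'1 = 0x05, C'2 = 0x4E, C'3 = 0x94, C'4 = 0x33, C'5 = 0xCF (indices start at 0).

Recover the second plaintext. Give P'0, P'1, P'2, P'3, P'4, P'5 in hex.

In CTR with a reused counter, both messages share the same keystream S_i, so C_i ⊕ C'_i = P_i ⊕ P'_i and thus P'_i = P_i ⊕ C_i ⊕ C'_i.
P'0: 0xED ⊕ 0xAC ⊕ 0xB6 = 0xF7.
P'1: 0x66 ⊕ 0xDF ⊕ 0x05 = 0xBC.
P'2: 0xDE ⊕ 0x6F ⊕ 0x4E = 0xFF.
P'3: 0x76 ⊕ 0xDF ⊕ 0x94 = 0x3D.
P'4: 0x66 ⊕ 0xC7 ⊕ 0x33 = 0x92.
P'5: 0x8F ⊕ 0x16 ⊕ 0xCF = 0x56.

P'0 = 0xF7, P'1 = 0xBC, P'2 = 0xFF, P'3 = 0x3D, P'4 = 0x92, P'5 = 0x56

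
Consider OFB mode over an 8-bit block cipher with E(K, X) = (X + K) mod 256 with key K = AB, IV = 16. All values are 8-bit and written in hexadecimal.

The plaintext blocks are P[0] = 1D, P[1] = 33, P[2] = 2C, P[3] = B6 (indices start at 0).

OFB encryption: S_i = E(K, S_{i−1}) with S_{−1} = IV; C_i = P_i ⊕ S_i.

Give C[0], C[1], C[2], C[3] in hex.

C[0]: S = E(K, 16) = C1; 1D ⊕ C1 = DC.
C[1]: S = E(K, C1) = 6C; 33 ⊕ 6C = 5F.
C[2]: S = E(K, 6C) = 17; 2C ⊕ 17 = 3B.
C[3]: S = E(K, 17) = C2; B6 ⊕ C2 = 74.

C[0] = DC, C[1] = 5F, C[2] = 3B, C[3] = 74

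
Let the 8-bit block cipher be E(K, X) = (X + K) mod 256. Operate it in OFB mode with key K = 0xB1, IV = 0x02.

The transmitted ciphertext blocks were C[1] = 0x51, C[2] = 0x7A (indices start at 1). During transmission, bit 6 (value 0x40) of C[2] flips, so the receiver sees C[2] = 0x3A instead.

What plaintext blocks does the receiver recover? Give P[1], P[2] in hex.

P[1] = 0xE2, P[2] = 0x5E

OFB decryption: S_i = E(K, S_{i−1}) with S_{0} = IV; P_i = C_i ⊕ S_i.
Only C[2] changed, to 0x3A. In OFB, a change in C_i flips the same bit in P_i only; the keystream is unaffected. Decrypting the received ciphertext:
P[1]: S = E(K, 0x02) = 0xB3; 0x51 ⊕ 0xB3 = 0xE2.
P[2]: S = E(K, 0xB3) = 0x64; 0x3A ⊕ 0x64 = 0x5E.
Blocks that differ from the original plaintext: P[2].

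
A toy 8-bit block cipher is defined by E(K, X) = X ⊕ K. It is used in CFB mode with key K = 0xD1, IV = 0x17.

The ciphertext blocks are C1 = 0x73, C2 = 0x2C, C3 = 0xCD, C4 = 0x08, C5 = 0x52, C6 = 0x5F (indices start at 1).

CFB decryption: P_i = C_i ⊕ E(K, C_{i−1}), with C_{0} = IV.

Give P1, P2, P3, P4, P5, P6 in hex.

P1 = 0xB5, P2 = 0x8E, P3 = 0x30, P4 = 0x14, P5 = 0x8B, P6 = 0xDC

P1: E(K, 0x17) = 0xC6; 0x73 ⊕ 0xC6 = 0xB5.
P2: E(K, 0x73) = 0xA2; 0x2C ⊕ 0xA2 = 0x8E.
P3: E(K, 0x2C) = 0xFD; 0xCD ⊕ 0xFD = 0x30.
P4: E(K, 0xCD) = 0x1C; 0x08 ⊕ 0x1C = 0x14.
P5: E(K, 0x08) = 0xD9; 0x52 ⊕ 0xD9 = 0x8B.
P6: E(K, 0x52) = 0x83; 0x5F ⊕ 0x83 = 0xDC.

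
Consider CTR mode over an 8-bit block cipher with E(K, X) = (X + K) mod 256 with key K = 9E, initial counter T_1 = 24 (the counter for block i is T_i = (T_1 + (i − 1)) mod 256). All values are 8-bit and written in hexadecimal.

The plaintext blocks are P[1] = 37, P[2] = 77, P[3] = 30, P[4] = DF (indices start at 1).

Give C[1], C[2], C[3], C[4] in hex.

CTR encryption: S_i = E(K, T_i) where T_i is the counter for block i; C_i = P_i ⊕ S_i.
C[1]: T = 24, S = E(K, T) = C2; 37 ⊕ C2 = F5.
C[2]: T = 25, S = E(K, T) = C3; 77 ⊕ C3 = B4.
C[3]: T = 26, S = E(K, T) = C4; 30 ⊕ C4 = F4.
C[4]: T = 27, S = E(K, T) = C5; DF ⊕ C5 = 1A.

C[1] = F5, C[2] = B4, C[3] = F4, C[4] = 1A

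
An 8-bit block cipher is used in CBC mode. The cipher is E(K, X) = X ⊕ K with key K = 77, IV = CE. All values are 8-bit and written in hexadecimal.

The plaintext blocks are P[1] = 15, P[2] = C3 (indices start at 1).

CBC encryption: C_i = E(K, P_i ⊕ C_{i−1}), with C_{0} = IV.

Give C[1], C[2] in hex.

C[1]: P[1] ⊕ CE = DB; E(K, DB) = AC.
C[2]: P[2] ⊕ AC = 6F; E(K, 6F) = 18.

C[1] = AC, C[2] = 18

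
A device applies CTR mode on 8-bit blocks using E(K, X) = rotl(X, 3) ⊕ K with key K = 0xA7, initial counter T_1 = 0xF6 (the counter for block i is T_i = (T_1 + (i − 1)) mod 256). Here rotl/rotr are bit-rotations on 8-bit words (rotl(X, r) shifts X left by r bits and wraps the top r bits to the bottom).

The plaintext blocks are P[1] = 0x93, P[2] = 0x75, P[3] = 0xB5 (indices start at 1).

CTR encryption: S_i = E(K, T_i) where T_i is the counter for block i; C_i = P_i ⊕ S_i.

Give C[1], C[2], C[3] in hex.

C[1]: T = 0xF6, S = E(K, T) = 0x10; 0x93 ⊕ 0x10 = 0x83.
C[2]: T = 0xF7, S = E(K, T) = 0x18; 0x75 ⊕ 0x18 = 0x6D.
C[3]: T = 0xF8, S = E(K, T) = 0x60; 0xB5 ⊕ 0x60 = 0xD5.

C[1] = 0x83, C[2] = 0x6D, C[3] = 0xD5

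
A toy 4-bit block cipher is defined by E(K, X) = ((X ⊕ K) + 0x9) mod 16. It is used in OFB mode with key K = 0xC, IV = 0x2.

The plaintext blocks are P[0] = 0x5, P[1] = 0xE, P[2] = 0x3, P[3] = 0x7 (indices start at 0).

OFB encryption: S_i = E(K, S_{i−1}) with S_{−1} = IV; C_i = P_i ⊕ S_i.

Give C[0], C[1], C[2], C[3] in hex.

C[0] = 0x2, C[1] = 0xA, C[2] = 0x2, C[3] = 0x1

C[0]: S = E(K, 0x2) = 0x7; 0x5 ⊕ 0x7 = 0x2.
C[1]: S = E(K, 0x7) = 0x4; 0xE ⊕ 0x4 = 0xA.
C[2]: S = E(K, 0x4) = 0x1; 0x3 ⊕ 0x1 = 0x2.
C[3]: S = E(K, 0x1) = 0x6; 0x7 ⊕ 0x6 = 0x1.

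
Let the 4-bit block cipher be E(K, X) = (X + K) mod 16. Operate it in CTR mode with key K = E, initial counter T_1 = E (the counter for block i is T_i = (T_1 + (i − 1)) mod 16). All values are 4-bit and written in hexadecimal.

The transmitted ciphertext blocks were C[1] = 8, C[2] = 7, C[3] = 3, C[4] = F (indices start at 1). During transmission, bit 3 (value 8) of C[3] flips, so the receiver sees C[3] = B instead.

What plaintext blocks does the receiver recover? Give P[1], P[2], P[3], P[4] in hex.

CTR decryption: S_i = E(K, T_i) where T_i is the counter for block i; P_i = C_i ⊕ S_i.
Only C[3] changed, to B. In CTR, a change in C_i flips the same bit in P_i only; the keystream is unaffected. Decrypting the received ciphertext:
P[1]: T = E, S = E(K, T) = C; 8 ⊕ C = 4.
P[2]: T = F, S = E(K, T) = D; 7 ⊕ D = A.
P[3]: T = 0, S = E(K, T) = E; B ⊕ E = 5.
P[4]: T = 1, S = E(K, T) = F; F ⊕ F = 0.
Blocks that differ from the original plaintext: P[3].

P[1] = 4, P[2] = A, P[3] = 5, P[4] = 0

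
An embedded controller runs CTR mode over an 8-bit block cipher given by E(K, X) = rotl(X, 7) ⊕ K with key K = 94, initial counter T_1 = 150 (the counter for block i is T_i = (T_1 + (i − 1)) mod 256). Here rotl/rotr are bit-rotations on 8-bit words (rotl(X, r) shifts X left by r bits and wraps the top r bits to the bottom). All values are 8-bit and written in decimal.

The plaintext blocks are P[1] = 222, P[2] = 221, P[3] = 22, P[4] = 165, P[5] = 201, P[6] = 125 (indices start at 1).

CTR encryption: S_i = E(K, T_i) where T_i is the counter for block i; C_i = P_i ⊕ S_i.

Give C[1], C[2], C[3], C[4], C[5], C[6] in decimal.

C[1]: T = 150, S = E(K, T) = 21; 222 ⊕ 21 = 203.
C[2]: T = 151, S = E(K, T) = 149; 221 ⊕ 149 = 72.
C[3]: T = 152, S = E(K, T) = 18; 22 ⊕ 18 = 4.
C[4]: T = 153, S = E(K, T) = 146; 165 ⊕ 146 = 55.
C[5]: T = 154, S = E(K, T) = 19; 201 ⊕ 19 = 218.
C[6]: T = 155, S = E(K, T) = 147; 125 ⊕ 147 = 238.

C[1] = 203, C[2] = 72, C[3] = 4, C[4] = 55, C[5] = 218, C[6] = 238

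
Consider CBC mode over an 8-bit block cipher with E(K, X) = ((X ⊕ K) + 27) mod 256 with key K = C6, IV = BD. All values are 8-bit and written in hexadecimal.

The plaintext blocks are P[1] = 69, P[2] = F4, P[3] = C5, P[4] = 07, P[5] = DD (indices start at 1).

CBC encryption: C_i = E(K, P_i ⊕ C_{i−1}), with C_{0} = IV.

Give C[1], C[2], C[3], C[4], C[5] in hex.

C[1] = 39, C[2] = 32, C[3] = 58, C[4] = C0, C[5] = 02

C[1]: P[1] ⊕ BD = D4; E(K, D4) = 39.
C[2]: P[2] ⊕ 39 = CD; E(K, CD) = 32.
C[3]: P[3] ⊕ 32 = F7; E(K, F7) = 58.
C[4]: P[4] ⊕ 58 = 5F; E(K, 5F) = C0.
C[5]: P[5] ⊕ C0 = 1D; E(K, 1D) = 02.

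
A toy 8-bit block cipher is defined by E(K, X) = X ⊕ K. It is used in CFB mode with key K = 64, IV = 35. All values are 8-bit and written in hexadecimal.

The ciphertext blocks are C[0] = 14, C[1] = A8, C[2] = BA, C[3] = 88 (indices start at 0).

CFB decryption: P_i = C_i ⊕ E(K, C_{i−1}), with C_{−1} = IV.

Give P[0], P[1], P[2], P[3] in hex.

P[0] = 45, P[1] = D8, P[2] = 76, P[3] = 56

P[0]: E(K, 35) = 51; 14 ⊕ 51 = 45.
P[1]: E(K, 14) = 70; A8 ⊕ 70 = D8.
P[2]: E(K, A8) = CC; BA ⊕ CC = 76.
P[3]: E(K, BA) = DE; 88 ⊕ DE = 56.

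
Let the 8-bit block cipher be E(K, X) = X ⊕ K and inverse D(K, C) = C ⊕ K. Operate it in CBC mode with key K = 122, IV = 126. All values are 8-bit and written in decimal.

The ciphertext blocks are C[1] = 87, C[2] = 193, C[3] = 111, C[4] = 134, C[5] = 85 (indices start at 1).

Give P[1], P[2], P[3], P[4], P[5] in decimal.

P[1] = 83, P[2] = 236, P[3] = 212, P[4] = 147, P[5] = 169

CBC decryption: P_i = D(K, C_i) ⊕ C_{i−1}, with C_{0} = IV.
P[1]: D(K, 87) = 45; 45 ⊕ 126 = 83.
P[2]: D(K, 193) = 187; 187 ⊕ 87 = 236.
P[3]: D(K, 111) = 21; 21 ⊕ 193 = 212.
P[4]: D(K, 134) = 252; 252 ⊕ 111 = 147.
P[5]: D(K, 85) = 47; 47 ⊕ 134 = 169.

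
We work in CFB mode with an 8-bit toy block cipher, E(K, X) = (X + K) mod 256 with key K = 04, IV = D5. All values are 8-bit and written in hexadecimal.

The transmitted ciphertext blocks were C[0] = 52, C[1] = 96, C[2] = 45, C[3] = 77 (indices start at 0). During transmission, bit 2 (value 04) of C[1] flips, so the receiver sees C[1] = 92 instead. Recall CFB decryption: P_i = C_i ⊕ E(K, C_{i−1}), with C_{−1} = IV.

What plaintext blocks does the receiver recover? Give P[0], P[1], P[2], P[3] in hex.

P[0] = 8B, P[1] = C4, P[2] = D3, P[3] = 3E

Only C[1] changed, to 92. In CFB, a change in C_i flips the same bit in P_i and garbles P_{i+1}. Decrypting the received ciphertext:
P[0]: E(K, D5) = D9; 52 ⊕ D9 = 8B.
P[1]: E(K, 52) = 56; 92 ⊕ 56 = C4.
P[2]: E(K, 92) = 96; 45 ⊕ 96 = D3.
P[3]: E(K, 45) = 49; 77 ⊕ 49 = 3E.
Blocks that differ from the original plaintext: P[1], P[2].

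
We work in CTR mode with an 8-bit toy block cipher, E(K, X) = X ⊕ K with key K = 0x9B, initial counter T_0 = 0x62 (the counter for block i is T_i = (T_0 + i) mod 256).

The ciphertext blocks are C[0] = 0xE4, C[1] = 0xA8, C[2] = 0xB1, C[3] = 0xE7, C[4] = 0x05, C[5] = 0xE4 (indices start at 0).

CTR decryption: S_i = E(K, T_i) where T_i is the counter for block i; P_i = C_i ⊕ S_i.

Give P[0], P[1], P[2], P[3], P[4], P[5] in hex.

P[0]: T = 0x62, S = E(K, T) = 0xF9; 0xE4 ⊕ 0xF9 = 0x1D.
P[1]: T = 0x63, S = E(K, T) = 0xF8; 0xA8 ⊕ 0xF8 = 0x50.
P[2]: T = 0x64, S = E(K, T) = 0xFF; 0xB1 ⊕ 0xFF = 0x4E.
P[3]: T = 0x65, S = E(K, T) = 0xFE; 0xE7 ⊕ 0xFE = 0x19.
P[4]: T = 0x66, S = E(K, T) = 0xFD; 0x05 ⊕ 0xFD = 0xF8.
P[5]: T = 0x67, S = E(K, T) = 0xFC; 0xE4 ⊕ 0xFC = 0x18.

P[0] = 0x1D, P[1] = 0x50, P[2] = 0x4E, P[3] = 0x19, P[4] = 0xF8, P[5] = 0x18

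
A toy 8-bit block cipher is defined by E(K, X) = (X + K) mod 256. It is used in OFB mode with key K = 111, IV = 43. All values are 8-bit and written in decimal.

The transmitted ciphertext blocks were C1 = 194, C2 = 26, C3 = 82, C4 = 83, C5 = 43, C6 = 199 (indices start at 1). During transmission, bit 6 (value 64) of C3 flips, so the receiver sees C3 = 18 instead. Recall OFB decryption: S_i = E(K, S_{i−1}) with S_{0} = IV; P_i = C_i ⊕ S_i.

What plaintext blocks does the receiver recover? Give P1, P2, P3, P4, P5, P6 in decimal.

Only C3 changed, to 18. In OFB, a change in C_i flips the same bit in P_i only; the keystream is unaffected. Decrypting the received ciphertext:
P1: S = E(K, 43) = 154; 194 ⊕ 154 = 88.
P2: S = E(K, 154) = 9; 26 ⊕ 9 = 19.
P3: S = E(K, 9) = 120; 18 ⊕ 120 = 106.
P4: S = E(K, 120) = 231; 83 ⊕ 231 = 180.
P5: S = E(K, 231) = 86; 43 ⊕ 86 = 125.
P6: S = E(K, 86) = 197; 199 ⊕ 197 = 2.
Blocks that differ from the original plaintext: P3.

P1 = 88, P2 = 19, P3 = 106, P4 = 180, P5 = 125, P6 = 2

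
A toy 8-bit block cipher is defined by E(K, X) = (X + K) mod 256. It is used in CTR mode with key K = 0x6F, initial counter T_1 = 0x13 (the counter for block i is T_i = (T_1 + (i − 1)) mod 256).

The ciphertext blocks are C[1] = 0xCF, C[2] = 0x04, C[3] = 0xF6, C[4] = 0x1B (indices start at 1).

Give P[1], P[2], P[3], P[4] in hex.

P[1] = 0x4D, P[2] = 0x87, P[3] = 0x72, P[4] = 0x9E

CTR decryption: S_i = E(K, T_i) where T_i is the counter for block i; P_i = C_i ⊕ S_i.
P[1]: T = 0x13, S = E(K, T) = 0x82; 0xCF ⊕ 0x82 = 0x4D.
P[2]: T = 0x14, S = E(K, T) = 0x83; 0x04 ⊕ 0x83 = 0x87.
P[3]: T = 0x15, S = E(K, T) = 0x84; 0xF6 ⊕ 0x84 = 0x72.
P[4]: T = 0x16, S = E(K, T) = 0x85; 0x1B ⊕ 0x85 = 0x9E.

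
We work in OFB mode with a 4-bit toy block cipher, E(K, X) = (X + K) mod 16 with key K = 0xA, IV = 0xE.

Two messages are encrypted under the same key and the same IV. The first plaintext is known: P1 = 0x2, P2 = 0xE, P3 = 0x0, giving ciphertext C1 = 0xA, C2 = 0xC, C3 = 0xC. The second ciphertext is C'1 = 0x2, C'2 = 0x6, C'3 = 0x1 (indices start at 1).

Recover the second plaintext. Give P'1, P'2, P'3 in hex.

P'1 = 0xA, P'2 = 0x4, P'3 = 0xD

In OFB with a reused IV, both messages share the same keystream S_i, so C_i ⊕ C'_i = P_i ⊕ P'_i and thus P'_i = P_i ⊕ C_i ⊕ C'_i.
P'1: 0x2 ⊕ 0xA ⊕ 0x2 = 0xA.
P'2: 0xE ⊕ 0xC ⊕ 0x6 = 0x4.
P'3: 0x0 ⊕ 0xC ⊕ 0x1 = 0xD.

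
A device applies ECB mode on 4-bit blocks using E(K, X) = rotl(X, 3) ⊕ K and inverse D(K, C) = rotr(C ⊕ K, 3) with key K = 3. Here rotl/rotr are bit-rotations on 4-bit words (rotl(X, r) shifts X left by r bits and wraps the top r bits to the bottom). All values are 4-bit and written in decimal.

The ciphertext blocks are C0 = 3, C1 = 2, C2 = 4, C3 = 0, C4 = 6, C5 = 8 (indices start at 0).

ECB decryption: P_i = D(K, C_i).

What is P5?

P5: D(K, 8) = 7.

P5 = 7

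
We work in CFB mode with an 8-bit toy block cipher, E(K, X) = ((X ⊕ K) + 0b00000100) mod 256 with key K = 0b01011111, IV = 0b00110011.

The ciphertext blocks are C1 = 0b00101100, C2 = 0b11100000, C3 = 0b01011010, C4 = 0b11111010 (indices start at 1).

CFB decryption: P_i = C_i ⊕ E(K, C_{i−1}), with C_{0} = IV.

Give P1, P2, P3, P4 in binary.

P1: E(K, 0b00110011) = 0b01110000; 0b00101100 ⊕ 0b01110000 = 0b01011100.
P2: E(K, 0b00101100) = 0b01110111; 0b11100000 ⊕ 0b01110111 = 0b10010111.
P3: E(K, 0b11100000) = 0b11000011; 0b01011010 ⊕ 0b11000011 = 0b10011001.
P4: E(K, 0b01011010) = 0b00001001; 0b11111010 ⊕ 0b00001001 = 0b11110011.

P1 = 0b01011100, P2 = 0b10010111, P3 = 0b10011001, P4 = 0b11110011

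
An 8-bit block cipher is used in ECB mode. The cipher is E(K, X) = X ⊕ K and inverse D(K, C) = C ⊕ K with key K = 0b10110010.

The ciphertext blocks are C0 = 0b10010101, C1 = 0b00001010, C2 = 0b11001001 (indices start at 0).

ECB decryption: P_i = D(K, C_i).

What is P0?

P0 = 0b00100111

P0: D(K, 0b10010101) = 0b00100111.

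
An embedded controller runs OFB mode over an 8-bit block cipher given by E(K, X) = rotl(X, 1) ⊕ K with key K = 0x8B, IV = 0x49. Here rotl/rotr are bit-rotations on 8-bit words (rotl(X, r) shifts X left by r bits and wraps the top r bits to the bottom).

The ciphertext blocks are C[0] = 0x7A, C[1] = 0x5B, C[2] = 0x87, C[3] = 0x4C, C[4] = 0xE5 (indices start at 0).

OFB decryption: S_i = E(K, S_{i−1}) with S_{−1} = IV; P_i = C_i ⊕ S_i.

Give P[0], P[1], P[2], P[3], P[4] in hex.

P[0]: S = E(K, 0x49) = 0x19; 0x7A ⊕ 0x19 = 0x63.
P[1]: S = E(K, 0x19) = 0xB9; 0x5B ⊕ 0xB9 = 0xE2.
P[2]: S = E(K, 0xB9) = 0xF8; 0x87 ⊕ 0xF8 = 0x7F.
P[3]: S = E(K, 0xF8) = 0x7A; 0x4C ⊕ 0x7A = 0x36.
P[4]: S = E(K, 0x7A) = 0x7F; 0xE5 ⊕ 0x7F = 0x9A.

P[0] = 0x63, P[1] = 0xE2, P[2] = 0x7F, P[3] = 0x36, P[4] = 0x9A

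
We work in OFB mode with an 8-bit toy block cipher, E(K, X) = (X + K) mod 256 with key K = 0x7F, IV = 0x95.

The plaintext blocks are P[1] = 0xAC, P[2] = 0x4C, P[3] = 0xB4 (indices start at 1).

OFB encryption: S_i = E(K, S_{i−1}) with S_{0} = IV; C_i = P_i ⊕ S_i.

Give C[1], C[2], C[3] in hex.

C[1] = 0xB8, C[2] = 0xDF, C[3] = 0xA6

C[1]: S = E(K, 0x95) = 0x14; 0xAC ⊕ 0x14 = 0xB8.
C[2]: S = E(K, 0x14) = 0x93; 0x4C ⊕ 0x93 = 0xDF.
C[3]: S = E(K, 0x93) = 0x12; 0xB4 ⊕ 0x12 = 0xA6.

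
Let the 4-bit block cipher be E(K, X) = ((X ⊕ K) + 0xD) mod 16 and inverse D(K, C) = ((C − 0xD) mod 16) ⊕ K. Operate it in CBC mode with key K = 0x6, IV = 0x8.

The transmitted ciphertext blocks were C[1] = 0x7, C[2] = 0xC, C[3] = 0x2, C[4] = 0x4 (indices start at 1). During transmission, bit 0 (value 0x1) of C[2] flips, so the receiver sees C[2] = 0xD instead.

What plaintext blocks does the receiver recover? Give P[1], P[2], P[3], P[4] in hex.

P[1] = 0x4, P[2] = 0x1, P[3] = 0xE, P[4] = 0x3

CBC decryption: P_i = D(K, C_i) ⊕ C_{i−1}, with C_{0} = IV.
Only C[2] changed, to 0xD. In CBC, a change in C_i garbles P_i and flips the same bit in P_{i+1}. Decrypting the received ciphertext:
P[1]: D(K, 0x7) = 0xC; 0xC ⊕ 0x8 = 0x4.
P[2]: D(K, 0xD) = 0x6; 0x6 ⊕ 0x7 = 0x1.
P[3]: D(K, 0x2) = 0x3; 0x3 ⊕ 0xD = 0xE.
P[4]: D(K, 0x4) = 0x1; 0x1 ⊕ 0x2 = 0x3.
Blocks that differ from the original plaintext: P[2], P[3].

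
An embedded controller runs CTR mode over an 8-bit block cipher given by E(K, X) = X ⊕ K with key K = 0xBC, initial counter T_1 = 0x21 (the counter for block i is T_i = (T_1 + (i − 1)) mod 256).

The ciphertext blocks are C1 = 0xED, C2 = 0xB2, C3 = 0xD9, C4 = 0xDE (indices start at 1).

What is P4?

CTR decryption: S_i = E(K, T_i) where T_i is the counter for block i; P_i = C_i ⊕ S_i.
P4: T = 0x24, S = E(K, T) = 0x98; 0xDE ⊕ 0x98 = 0x46.

P4 = 0x46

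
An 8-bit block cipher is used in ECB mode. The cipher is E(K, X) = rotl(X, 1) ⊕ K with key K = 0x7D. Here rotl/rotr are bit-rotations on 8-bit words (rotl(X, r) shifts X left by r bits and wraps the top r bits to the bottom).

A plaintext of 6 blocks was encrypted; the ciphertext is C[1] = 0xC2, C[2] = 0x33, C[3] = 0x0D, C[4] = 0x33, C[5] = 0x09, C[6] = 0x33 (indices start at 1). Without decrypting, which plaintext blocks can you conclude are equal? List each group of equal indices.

ECB encrypts each block independently with the same key, so equal ciphertext blocks imply equal plaintext blocks.
C[2] = C[4] = C[6] = 0x33, so P[2] = P[4] = P[6].

P[2] = P[4] = P[6]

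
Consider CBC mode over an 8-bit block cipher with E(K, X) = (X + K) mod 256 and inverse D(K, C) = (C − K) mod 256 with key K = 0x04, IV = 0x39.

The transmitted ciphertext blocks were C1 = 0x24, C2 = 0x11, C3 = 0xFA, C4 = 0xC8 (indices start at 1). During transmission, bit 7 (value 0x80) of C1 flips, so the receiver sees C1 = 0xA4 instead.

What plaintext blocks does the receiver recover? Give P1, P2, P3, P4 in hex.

CBC decryption: P_i = D(K, C_i) ⊕ C_{i−1}, with C_{0} = IV.
Only C1 changed, to 0xA4. In CBC, a change in C_i garbles P_i and flips the same bit in P_{i+1}. Decrypting the received ciphertext:
P1: D(K, 0xA4) = 0xA0; 0xA0 ⊕ 0x39 = 0x99.
P2: D(K, 0x11) = 0x0D; 0x0D ⊕ 0xA4 = 0xA9.
P3: D(K, 0xFA) = 0xF6; 0xF6 ⊕ 0x11 = 0xE7.
P4: D(K, 0xC8) = 0xC4; 0xC4 ⊕ 0xFA = 0x3E.
Blocks that differ from the original plaintext: P1, P2.

P1 = 0x99, P2 = 0xA9, P3 = 0xE7, P4 = 0x3E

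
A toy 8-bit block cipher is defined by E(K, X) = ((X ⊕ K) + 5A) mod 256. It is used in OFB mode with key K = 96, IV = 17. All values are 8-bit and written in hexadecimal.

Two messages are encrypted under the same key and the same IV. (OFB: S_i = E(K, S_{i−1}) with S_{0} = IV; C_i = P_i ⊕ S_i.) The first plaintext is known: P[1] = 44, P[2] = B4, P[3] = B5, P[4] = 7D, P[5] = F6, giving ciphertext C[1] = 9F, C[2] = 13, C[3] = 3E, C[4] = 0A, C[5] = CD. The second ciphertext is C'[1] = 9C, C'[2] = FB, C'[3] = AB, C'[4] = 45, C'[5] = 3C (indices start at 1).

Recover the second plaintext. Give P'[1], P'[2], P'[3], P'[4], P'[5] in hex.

In OFB with a reused IV, both messages share the same keystream S_i, so C_i ⊕ C'_i = P_i ⊕ P'_i and thus P'_i = P_i ⊕ C_i ⊕ C'_i.
P'[1]: 44 ⊕ 9F ⊕ 9C = 47.
P'[2]: B4 ⊕ 13 ⊕ FB = 5C.
P'[3]: B5 ⊕ 3E ⊕ AB = 20.
P'[4]: 7D ⊕ 0A ⊕ 45 = 32.
P'[5]: F6 ⊕ CD ⊕ 3C = 07.

P'[1] = 47, P'[2] = 5C, P'[3] = 20, P'[4] = 32, P'[5] = 07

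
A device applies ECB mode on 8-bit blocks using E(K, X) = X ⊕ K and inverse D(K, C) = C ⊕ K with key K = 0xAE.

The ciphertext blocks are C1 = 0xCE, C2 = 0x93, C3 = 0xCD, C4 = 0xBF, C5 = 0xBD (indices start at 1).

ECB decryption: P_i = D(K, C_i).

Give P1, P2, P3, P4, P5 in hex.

P1: D(K, 0xCE) = 0x60.
P2: D(K, 0x93) = 0x3D.
P3: D(K, 0xCD) = 0x63.
P4: D(K, 0xBF) = 0x11.
P5: D(K, 0xBD) = 0x13.

P1 = 0x60, P2 = 0x3D, P3 = 0x63, P4 = 0x11, P5 = 0x13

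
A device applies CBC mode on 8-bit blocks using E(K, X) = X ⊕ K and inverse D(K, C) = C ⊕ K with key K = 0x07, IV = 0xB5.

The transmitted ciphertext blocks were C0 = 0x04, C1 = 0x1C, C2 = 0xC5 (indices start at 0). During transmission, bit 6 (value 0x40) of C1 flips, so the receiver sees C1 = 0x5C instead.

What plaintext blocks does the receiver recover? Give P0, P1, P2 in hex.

CBC decryption: P_i = D(K, C_i) ⊕ C_{i−1}, with C_{−1} = IV.
Only C1 changed, to 0x5C. In CBC, a change in C_i garbles P_i and flips the same bit in P_{i+1}. Decrypting the received ciphertext:
P0: D(K, 0x04) = 0x03; 0x03 ⊕ 0xB5 = 0xB6.
P1: D(K, 0x5C) = 0x5B; 0x5B ⊕ 0x04 = 0x5F.
P2: D(K, 0xC5) = 0xC2; 0xC2 ⊕ 0x5C = 0x9E.
Blocks that differ from the original plaintext: P1, P2.

P0 = 0xB6, P1 = 0x5F, P2 = 0x9E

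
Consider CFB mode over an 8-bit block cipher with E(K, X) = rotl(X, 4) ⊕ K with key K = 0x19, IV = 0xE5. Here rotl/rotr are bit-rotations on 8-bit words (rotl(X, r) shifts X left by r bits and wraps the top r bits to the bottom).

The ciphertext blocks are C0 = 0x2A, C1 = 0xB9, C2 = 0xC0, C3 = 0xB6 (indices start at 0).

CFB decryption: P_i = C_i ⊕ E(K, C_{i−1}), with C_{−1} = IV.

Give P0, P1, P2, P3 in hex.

P0: E(K, 0xE5) = 0x47; 0x2A ⊕ 0x47 = 0x6D.
P1: E(K, 0x2A) = 0xBB; 0xB9 ⊕ 0xBB = 0x02.
P2: E(K, 0xB9) = 0x82; 0xC0 ⊕ 0x82 = 0x42.
P3: E(K, 0xC0) = 0x15; 0xB6 ⊕ 0x15 = 0xA3.

P0 = 0x6D, P1 = 0x02, P2 = 0x42, P3 = 0xA3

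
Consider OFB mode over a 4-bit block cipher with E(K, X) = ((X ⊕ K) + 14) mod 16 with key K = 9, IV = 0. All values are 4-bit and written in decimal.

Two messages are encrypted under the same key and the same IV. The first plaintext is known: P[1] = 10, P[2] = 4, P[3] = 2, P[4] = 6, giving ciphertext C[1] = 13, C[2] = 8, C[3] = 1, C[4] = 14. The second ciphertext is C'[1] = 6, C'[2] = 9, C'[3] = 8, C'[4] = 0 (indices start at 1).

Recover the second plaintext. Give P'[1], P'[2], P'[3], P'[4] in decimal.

P'[1] = 1, P'[2] = 5, P'[3] = 11, P'[4] = 8

In OFB with a reused IV, both messages share the same keystream S_i, so C_i ⊕ C'_i = P_i ⊕ P'_i and thus P'_i = P_i ⊕ C_i ⊕ C'_i.
P'[1]: 10 ⊕ 13 ⊕ 6 = 1.
P'[2]: 4 ⊕ 8 ⊕ 9 = 5.
P'[3]: 2 ⊕ 1 ⊕ 8 = 11.
P'[4]: 6 ⊕ 14 ⊕ 0 = 8.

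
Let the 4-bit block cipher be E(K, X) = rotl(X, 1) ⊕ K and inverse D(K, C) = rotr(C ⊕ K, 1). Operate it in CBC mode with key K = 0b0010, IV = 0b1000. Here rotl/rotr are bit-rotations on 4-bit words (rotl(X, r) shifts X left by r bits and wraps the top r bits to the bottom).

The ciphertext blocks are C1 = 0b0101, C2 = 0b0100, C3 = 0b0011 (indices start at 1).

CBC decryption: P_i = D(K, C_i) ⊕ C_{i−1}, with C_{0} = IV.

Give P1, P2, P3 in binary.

P1: D(K, 0b0101) = 0b1011; 0b1011 ⊕ 0b1000 = 0b0011.
P2: D(K, 0b0100) = 0b0011; 0b0011 ⊕ 0b0101 = 0b0110.
P3: D(K, 0b0011) = 0b1000; 0b1000 ⊕ 0b0100 = 0b1100.

P1 = 0b0011, P2 = 0b0110, P3 = 0b1100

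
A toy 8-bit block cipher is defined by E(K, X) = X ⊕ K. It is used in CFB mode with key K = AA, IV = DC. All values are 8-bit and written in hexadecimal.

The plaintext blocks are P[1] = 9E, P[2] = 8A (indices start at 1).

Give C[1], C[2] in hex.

CFB encryption: C_i = P_i ⊕ E(K, C_{i−1}), with C_{0} = IV.
C[1]: E(K, DC) = 76; 9E ⊕ 76 = E8.
C[2]: E(K, E8) = 42; 8A ⊕ 42 = C8.

C[1] = E8, C[2] = C8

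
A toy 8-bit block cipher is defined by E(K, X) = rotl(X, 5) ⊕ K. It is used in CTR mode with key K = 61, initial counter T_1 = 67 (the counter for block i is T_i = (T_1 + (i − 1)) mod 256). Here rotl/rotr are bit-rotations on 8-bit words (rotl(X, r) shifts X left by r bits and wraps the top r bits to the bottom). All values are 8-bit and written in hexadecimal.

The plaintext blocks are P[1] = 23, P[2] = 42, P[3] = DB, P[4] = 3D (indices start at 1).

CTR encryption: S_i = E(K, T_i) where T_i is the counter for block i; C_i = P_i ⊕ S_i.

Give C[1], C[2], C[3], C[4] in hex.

C[1] = AE, C[2] = 2E, C[3] = 97, C[4] = 11

C[1]: T = 67, S = E(K, T) = 8D; 23 ⊕ 8D = AE.
C[2]: T = 68, S = E(K, T) = 6C; 42 ⊕ 6C = 2E.
C[3]: T = 69, S = E(K, T) = 4C; DB ⊕ 4C = 97.
C[4]: T = 6A, S = E(K, T) = 2C; 3D ⊕ 2C = 11.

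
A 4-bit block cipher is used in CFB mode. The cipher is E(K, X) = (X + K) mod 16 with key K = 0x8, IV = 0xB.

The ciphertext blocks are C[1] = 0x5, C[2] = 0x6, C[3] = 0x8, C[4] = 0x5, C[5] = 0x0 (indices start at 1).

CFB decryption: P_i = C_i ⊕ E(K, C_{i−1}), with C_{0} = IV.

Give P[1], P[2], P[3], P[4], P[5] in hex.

P[1] = 0x6, P[2] = 0xB, P[3] = 0x6, P[4] = 0x5, P[5] = 0xD

P[1]: E(K, 0xB) = 0x3; 0x5 ⊕ 0x3 = 0x6.
P[2]: E(K, 0x5) = 0xD; 0x6 ⊕ 0xD = 0xB.
P[3]: E(K, 0x6) = 0xE; 0x8 ⊕ 0xE = 0x6.
P[4]: E(K, 0x8) = 0x0; 0x5 ⊕ 0x0 = 0x5.
P[5]: E(K, 0x5) = 0xD; 0x0 ⊕ 0xD = 0xD.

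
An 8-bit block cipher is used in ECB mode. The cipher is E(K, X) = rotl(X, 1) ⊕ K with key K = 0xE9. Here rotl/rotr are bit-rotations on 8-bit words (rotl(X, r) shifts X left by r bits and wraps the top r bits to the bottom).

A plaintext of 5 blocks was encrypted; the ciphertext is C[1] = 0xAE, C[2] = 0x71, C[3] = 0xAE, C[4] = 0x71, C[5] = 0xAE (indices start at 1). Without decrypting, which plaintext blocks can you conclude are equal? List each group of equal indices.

ECB encrypts each block independently with the same key, so equal ciphertext blocks imply equal plaintext blocks.
C[1] = C[3] = C[5] = 0xAE, so P[1] = P[3] = P[5].
C[2] = C[4] = 0x71, so P[2] = P[4].

P[1] = P[3] = P[5]; P[2] = P[4]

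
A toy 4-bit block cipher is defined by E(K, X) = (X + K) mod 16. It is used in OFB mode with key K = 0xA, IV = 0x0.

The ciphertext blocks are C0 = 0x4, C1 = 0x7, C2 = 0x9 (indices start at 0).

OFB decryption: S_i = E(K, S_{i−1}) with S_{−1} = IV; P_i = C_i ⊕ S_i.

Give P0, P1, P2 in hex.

P0: S = E(K, 0x0) = 0xA; 0x4 ⊕ 0xA = 0xE.
P1: S = E(K, 0xA) = 0x4; 0x7 ⊕ 0x4 = 0x3.
P2: S = E(K, 0x4) = 0xE; 0x9 ⊕ 0xE = 0x7.

P0 = 0xE, P1 = 0x3, P2 = 0x7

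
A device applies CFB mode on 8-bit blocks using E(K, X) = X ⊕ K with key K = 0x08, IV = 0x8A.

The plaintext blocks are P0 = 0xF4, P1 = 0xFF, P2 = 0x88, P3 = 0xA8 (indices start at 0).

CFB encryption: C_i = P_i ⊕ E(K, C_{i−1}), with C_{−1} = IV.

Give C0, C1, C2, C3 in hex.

C0: E(K, 0x8A) = 0x82; 0xF4 ⊕ 0x82 = 0x76.
C1: E(K, 0x76) = 0x7E; 0xFF ⊕ 0x7E = 0x81.
C2: E(K, 0x81) = 0x89; 0x88 ⊕ 0x89 = 0x01.
C3: E(K, 0x01) = 0x09; 0xA8 ⊕ 0x09 = 0xA1.

C0 = 0x76, C1 = 0x81, C2 = 0x01, C3 = 0xA1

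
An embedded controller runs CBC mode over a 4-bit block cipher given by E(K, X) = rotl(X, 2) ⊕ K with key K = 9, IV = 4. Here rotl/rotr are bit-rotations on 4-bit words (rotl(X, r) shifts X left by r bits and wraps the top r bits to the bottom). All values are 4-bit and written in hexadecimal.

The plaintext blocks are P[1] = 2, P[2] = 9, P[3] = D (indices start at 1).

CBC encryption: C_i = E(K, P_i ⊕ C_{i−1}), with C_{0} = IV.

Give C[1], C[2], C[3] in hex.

C[1]: P[1] ⊕ 4 = 6; E(K, 6) = 0.
C[2]: P[2] ⊕ 0 = 9; E(K, 9) = F.
C[3]: P[3] ⊕ F = 2; E(K, 2) = 1.

C[1] = 0, C[2] = F, C[3] = 1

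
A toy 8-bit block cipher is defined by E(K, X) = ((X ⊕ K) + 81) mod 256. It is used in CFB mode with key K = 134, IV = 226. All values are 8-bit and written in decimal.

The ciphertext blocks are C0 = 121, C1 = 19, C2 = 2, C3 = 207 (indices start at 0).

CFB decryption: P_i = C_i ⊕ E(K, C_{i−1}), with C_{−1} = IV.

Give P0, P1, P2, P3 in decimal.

P0: E(K, 226) = 181; 121 ⊕ 181 = 204.
P1: E(K, 121) = 80; 19 ⊕ 80 = 67.
P2: E(K, 19) = 230; 2 ⊕ 230 = 228.
P3: E(K, 2) = 213; 207 ⊕ 213 = 26.

P0 = 204, P1 = 67, P2 = 228, P3 = 26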